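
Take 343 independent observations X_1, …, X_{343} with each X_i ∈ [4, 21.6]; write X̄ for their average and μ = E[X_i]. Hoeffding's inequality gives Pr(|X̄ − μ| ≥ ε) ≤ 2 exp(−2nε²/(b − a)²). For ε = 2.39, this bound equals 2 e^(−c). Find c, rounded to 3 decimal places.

c = 2nε²/(b − a)² = 2·343·2.39² / 17.6² = 12.6501.

12.650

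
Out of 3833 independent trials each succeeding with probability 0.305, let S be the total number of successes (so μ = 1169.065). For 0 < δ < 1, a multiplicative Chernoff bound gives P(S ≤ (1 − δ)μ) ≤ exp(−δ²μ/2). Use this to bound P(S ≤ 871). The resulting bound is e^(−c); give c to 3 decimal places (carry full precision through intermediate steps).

Write 871 = (1 − δ)μ, so δ = 1 − 871/1169.065 = 0.2549602…
Then the exponent is δ²μ/2 = (μ − 871)²/(2μ) = 37.997350.

37.997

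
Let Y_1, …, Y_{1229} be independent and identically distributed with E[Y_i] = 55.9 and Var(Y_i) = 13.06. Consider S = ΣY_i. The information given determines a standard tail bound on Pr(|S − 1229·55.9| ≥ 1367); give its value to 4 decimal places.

0.0086

With mean and variance of each term known, Chebyshev's inequality bounds the deviation of the sum (or sample mean).
Var(S) = n·Var(Y_i) = 1229·13.06 = 16050.74.
Chebyshev: Pr(|S − 1229·55.9| ≥ 1367) ≤ Var(S)/1367² = 16050.74/1868689 = 0.0086.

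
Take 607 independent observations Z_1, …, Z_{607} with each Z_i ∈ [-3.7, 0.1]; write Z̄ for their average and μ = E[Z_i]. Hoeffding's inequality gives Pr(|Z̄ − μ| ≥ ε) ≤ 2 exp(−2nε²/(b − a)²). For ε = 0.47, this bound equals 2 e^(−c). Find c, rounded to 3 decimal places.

18.572

c = 2nε²/(b − a)² = 2·607·0.47² / 3.8² = 18.5715.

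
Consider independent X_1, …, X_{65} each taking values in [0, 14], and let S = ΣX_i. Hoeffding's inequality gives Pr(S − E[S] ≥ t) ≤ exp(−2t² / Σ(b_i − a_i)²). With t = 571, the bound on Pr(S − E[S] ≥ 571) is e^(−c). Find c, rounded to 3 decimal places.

51.184

Σ(b_i − a_i)² = 65·(14)² = 12740.
c = 2t²/12740 = 2·571²/12740 = 51.1838.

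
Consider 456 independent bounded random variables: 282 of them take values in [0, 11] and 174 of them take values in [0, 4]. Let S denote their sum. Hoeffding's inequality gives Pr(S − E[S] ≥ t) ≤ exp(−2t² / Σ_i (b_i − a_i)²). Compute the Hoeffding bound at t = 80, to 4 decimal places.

0.7069

Σ(b_i − a_i)² = 282·11² + 174·4² = 36906.
Exponent = 2·80² / 36906 = 0.34683.
Bound = exp(−0.34683) = 0.70693.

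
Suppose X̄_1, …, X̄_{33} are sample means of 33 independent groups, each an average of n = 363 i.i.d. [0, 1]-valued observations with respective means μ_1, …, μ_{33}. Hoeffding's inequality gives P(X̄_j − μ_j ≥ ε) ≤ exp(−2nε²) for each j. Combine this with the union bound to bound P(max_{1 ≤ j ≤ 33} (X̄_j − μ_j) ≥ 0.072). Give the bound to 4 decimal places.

Per-experiment Hoeffding bound: exp(−2·363·0.072²) = exp(−3.76358) = 0.0232.
Union bound over 33 events: 33·0.0232 = 0.76561.

0.7656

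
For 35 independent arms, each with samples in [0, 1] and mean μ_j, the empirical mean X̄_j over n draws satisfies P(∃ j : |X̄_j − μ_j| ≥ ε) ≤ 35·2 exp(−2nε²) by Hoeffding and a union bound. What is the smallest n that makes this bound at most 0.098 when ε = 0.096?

Need 2·35·exp(−2nε²) ≤ 0.098, i.e. exp(−2nε²) ≤ 0.098/70.
So 2nε² ≥ ln(70/0.098) = 6.571283.
Hence n ≥ 6.571283/(2·0.096²) = 356.515.
The smallest integer n is 357.

357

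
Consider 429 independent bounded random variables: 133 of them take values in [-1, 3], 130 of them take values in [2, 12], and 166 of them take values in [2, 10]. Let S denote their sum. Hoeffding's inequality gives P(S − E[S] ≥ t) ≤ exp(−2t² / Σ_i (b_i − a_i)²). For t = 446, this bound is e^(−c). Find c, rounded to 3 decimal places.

Σ(b_i − a_i)² = 133·4² + 130·10² + 166·8² = 25752.
c = 2t² / 25752 = 2·446² / 25752 = 15.4486.

15.449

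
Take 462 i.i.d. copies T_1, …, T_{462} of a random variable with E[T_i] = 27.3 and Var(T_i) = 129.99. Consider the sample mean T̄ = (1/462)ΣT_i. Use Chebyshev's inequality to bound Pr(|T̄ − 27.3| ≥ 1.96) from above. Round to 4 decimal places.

Var(T̄) = Var(T_i)/n = 129.99/462 = 0.28136.
Chebyshev: Pr(|T̄ − 27.3| ≥ 1.96) ≤ Var(T̄)/(1.96)² = 129.99/(462·1.96²) = 0.0732.

0.0732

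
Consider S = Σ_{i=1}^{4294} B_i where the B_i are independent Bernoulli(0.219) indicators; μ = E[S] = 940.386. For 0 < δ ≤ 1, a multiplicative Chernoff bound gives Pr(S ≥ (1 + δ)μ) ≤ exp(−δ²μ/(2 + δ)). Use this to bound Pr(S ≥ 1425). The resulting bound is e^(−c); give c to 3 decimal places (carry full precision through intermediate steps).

Write 1425 = (1 + δ)μ, so δ = 1425/940.386 − 1 = 0.5153352…
Then the exponent is δ²μ/(2 + δ) = (1425 − μ)² / (μ·(2 + δ)) = 99.286429.

99.286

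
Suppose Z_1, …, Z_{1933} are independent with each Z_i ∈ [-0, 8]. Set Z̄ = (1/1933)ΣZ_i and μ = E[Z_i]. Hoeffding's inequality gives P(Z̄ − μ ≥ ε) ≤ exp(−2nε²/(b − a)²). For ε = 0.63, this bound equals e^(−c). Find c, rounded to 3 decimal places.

c = 2nε²/(b − a)² = 2·1933·0.63² / 8² = 23.9752.

23.975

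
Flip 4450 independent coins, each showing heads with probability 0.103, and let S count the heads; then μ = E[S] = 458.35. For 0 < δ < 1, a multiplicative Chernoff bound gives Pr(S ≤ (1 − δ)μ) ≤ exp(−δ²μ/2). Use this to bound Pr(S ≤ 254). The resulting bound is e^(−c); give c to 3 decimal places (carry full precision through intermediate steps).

45.554

Write 254 = (1 − δ)μ, so δ = 1 − 254/458.35 = 0.4458383…
Then the exponent is δ²μ/2 = (μ − 254)²/(2μ) = 45.553532.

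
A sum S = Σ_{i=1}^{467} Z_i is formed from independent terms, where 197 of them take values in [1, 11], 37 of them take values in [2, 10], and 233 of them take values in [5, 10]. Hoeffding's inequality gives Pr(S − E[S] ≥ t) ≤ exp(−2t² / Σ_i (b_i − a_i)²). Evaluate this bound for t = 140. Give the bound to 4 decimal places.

Σ(b_i − a_i)² = 197·10² + 37·8² + 233·5² = 27893.
Exponent = 2·140² / 27893 = 1.40537.
Bound = exp(−1.40537) = 0.24528.

0.2453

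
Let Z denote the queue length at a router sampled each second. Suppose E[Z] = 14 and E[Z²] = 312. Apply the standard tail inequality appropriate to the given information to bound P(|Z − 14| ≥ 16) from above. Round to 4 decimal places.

0.4531

The first two moments determine the variance, so Chebyshev's inequality is the sharpest standard bound available.
Var(Z) = E[Z²] − (E[Z])² = 312 − 196 = 116.
Chebyshev's inequality: P(|Z − μ| ≥ t) ≤ Var(Z)/t² = 116/256 = 0.4531.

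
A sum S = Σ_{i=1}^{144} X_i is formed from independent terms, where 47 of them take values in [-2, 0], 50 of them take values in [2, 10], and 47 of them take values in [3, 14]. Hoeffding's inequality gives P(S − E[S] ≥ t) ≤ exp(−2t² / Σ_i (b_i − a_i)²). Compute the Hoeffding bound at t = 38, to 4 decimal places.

0.7274

Σ(b_i − a_i)² = 47·2² + 50·8² + 47·11² = 9075.
Exponent = 2·38² / 9075 = 0.31824.
Bound = exp(−0.31824) = 0.72743.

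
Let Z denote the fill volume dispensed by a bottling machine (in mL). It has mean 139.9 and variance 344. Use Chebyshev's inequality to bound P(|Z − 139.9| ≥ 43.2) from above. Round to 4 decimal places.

Chebyshev: P(|Z − μ| ≥ t) ≤ Var(Z)/t².
Bound = 344 / 1866.24 = 0.1843.

0.1843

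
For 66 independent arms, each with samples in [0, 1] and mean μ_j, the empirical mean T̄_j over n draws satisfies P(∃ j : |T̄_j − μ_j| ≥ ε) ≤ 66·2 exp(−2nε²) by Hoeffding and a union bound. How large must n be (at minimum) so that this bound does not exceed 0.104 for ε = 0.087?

Need 2·66·exp(−2nε²) ≤ 0.104, i.e. exp(−2nε²) ≤ 0.104/132.
So 2nε² ≥ ln(132/0.104) = 7.146166.
Hence n ≥ 7.146166/(2·0.087²) = 472.068.
The smallest integer n is 473.

473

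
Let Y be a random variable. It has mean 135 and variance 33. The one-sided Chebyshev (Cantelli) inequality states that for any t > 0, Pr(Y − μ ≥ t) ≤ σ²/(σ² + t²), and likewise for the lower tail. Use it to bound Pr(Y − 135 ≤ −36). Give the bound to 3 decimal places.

0.025

Here σ² = 33 and t = 36, so σ² + t² = 1329.
Cantelli's bound: 33/1329 = 0.0248.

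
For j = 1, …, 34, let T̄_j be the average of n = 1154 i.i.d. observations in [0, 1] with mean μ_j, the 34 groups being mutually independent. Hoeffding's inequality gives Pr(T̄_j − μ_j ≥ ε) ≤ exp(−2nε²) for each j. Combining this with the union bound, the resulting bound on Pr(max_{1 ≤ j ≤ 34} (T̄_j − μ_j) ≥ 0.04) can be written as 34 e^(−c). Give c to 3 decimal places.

3.693

Union bound over the 34 events: Pr(max_{1 ≤ j ≤ 34} (T̄_j − μ_j) ≥ 0.04) ≤ 34·exp(−2nε²) = 34 exp(−2·1154·0.04²).
So c = 2·1154·0.04² = 3.6928.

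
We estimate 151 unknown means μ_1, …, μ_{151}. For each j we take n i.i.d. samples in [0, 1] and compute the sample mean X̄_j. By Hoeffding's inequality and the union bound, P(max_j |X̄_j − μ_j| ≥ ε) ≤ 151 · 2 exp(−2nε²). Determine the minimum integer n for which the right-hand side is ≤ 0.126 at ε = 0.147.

181

Need 2·151·exp(−2nε²) ≤ 0.126, i.e. exp(−2nε²) ≤ 0.126/302.
So 2nε² ≥ ln(302/0.126) = 7.781900.
Hence n ≥ 7.781900/(2·0.147²) = 180.062.
The smallest integer n is 181.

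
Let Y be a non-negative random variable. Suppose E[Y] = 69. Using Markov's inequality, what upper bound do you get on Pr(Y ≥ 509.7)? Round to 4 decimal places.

0.1354

Markov's inequality: for a non-negative random variable, Pr(Y ≥ a) ≤ E[Y]/a.
Here E[Y] = 69 and a = 509.7, so the bound is 69/509.7 = 0.1354.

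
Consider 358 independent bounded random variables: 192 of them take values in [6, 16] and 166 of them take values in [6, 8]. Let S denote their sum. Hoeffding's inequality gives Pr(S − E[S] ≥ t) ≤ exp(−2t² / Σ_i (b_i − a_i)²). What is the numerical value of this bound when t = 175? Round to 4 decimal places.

Σ(b_i − a_i)² = 192·10² + 166·2² = 19864.
Exponent = 2·175² / 19864 = 3.08347.
Bound = exp(−3.08347) = 0.04580.

0.0458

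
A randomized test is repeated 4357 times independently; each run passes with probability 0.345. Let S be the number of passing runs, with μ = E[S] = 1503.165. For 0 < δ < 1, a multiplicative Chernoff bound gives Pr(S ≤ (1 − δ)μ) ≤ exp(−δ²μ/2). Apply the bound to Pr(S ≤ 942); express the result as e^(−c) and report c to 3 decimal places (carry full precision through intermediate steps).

104.748

Write 942 = (1 − δ)μ, so δ = 1 − 942/1503.165 = 0.3733223…
Then the exponent is δ²μ/2 = (μ − 942)²/(2μ) = 104.747701.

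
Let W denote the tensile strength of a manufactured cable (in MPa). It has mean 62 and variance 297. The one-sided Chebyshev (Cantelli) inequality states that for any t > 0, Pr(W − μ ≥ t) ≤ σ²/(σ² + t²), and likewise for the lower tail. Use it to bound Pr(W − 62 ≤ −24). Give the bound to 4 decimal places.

0.3402

Here σ² = 297 and t = 24, so σ² + t² = 873.
Cantelli's bound: 297/873 = 0.3402.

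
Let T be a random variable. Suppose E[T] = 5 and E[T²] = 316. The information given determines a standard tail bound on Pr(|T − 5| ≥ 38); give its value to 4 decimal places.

0.2015

The first two moments determine the variance, so Chebyshev's inequality is the sharpest standard bound available.
Var(T) = E[T²] − (E[T])² = 316 − 25 = 291.
Chebyshev's inequality: Pr(|T − μ| ≥ t) ≤ Var(T)/t² = 291/1444 = 0.2015.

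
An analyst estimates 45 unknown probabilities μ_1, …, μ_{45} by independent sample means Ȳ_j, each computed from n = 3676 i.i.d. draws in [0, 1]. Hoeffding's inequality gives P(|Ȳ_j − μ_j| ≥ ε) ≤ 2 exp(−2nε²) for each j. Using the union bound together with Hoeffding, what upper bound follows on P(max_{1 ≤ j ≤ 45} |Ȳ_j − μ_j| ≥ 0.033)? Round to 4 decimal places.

Per-experiment Hoeffding bound: 2·exp(−2·3676·0.033²) = 2·exp(−8.00633) = 0.00066669.
Union bound over 45 events: 45·0.00066669 = 0.03000.

0.0300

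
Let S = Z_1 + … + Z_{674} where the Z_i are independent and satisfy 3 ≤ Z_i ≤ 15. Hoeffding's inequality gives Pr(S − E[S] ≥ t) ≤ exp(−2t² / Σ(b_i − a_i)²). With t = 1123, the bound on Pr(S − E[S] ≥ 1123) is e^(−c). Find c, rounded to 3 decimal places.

25.988

Σ(b_i − a_i)² = 674·(12)² = 97056.
c = 2t²/97056 = 2·1123²/97056 = 25.9877.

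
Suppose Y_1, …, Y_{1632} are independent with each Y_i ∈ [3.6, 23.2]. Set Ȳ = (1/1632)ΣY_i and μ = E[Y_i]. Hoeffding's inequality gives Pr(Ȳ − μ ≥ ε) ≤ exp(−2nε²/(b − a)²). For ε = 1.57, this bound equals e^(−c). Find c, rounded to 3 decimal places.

c = 2nε²/(b − a)² = 2·1632·1.57² / 19.6² = 20.9429.

20.943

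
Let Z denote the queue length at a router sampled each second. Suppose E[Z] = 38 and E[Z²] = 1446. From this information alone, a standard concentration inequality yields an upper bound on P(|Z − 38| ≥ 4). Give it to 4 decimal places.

The first two moments determine the variance, so Chebyshev's inequality is the sharpest standard bound available.
Var(Z) = E[Z²] − (E[Z])² = 1446 − 1444 = 2.
Chebyshev's inequality: P(|Z − μ| ≥ t) ≤ Var(Z)/t² = 2/16 = 0.1250.

0.1250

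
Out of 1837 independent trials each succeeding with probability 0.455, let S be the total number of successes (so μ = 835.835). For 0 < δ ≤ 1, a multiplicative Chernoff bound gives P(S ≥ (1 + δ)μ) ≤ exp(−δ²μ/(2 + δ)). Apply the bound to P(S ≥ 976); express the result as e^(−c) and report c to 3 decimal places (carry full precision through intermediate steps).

Write 976 = (1 + δ)μ, so δ = 976/835.835 − 1 = 0.1676946…
Then the exponent is δ²μ/(2 + δ) = (976 − μ)² / (μ·(2 + δ)) = 10.843276.

10.843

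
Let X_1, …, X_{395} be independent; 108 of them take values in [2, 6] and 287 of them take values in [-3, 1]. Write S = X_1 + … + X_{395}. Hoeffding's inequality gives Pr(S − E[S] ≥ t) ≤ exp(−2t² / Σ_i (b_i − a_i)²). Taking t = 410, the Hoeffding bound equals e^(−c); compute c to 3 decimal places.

Σ(b_i − a_i)² = 108·4² + 287·4² = 6320.
c = 2t² / 6320 = 2·410² / 6320 = 53.1962.

53.196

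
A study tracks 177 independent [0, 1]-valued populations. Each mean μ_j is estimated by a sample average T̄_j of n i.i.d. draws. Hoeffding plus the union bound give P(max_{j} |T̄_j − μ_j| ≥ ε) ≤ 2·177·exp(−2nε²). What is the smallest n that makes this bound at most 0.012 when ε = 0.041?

3062

Need 2·177·exp(−2nε²) ≤ 0.012, i.e. exp(−2nε²) ≤ 0.012/354.
So 2nε² ≥ ln(354/0.012) = 10.292146.
Hence n ≥ 10.292146/(2·0.041²) = 3061.316.
The smallest integer n is 3062.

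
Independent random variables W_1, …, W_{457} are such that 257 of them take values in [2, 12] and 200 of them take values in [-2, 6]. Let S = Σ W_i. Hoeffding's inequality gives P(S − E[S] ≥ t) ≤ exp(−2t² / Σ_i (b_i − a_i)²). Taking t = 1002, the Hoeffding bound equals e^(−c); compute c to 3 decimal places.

52.156

Σ(b_i − a_i)² = 257·10² + 200·8² = 38500.
c = 2t² / 38500 = 2·1002² / 38500 = 52.1561.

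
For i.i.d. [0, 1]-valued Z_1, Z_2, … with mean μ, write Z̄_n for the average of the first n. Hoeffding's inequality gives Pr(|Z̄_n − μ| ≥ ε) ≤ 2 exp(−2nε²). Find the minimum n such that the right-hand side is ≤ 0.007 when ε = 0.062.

Require 2·exp(−2nε²) ≤ 0.007, i.e. 2nε² ≥ ln(2/0.007) = 5.654992.
So n ≥ 5.654992 / (2·0.062²) = 735.561.
The smallest integer n is 736.

736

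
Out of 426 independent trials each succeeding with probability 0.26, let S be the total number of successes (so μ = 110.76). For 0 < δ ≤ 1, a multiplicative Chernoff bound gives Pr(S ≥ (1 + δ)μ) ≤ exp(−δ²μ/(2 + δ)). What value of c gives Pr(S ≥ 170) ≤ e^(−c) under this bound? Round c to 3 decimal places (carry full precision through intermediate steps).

Write 170 = (1 + δ)μ, so δ = 170/110.76 − 1 = 0.5348501…
Then the exponent is δ²μ/(2 + δ) = (170 − μ)² / (μ·(2 + δ)) = 12.499564.

12.500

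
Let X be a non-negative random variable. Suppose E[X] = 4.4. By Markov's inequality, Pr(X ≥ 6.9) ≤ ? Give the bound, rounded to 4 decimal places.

0.6377

Markov's inequality: for a non-negative random variable, Pr(X ≥ a) ≤ E[X]/a.
Here E[X] = 4.4 and a = 6.9, so the bound is 4.4/6.9 = 0.6377.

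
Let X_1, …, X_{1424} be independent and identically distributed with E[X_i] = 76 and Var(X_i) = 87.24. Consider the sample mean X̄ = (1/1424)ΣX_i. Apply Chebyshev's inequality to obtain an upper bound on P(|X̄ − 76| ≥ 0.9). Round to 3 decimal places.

0.076

Var(X̄) = Var(X_i)/n = 87.24/1424 = 0.061264.
Chebyshev: P(|X̄ − 76| ≥ 0.9) ≤ Var(X̄)/(0.9)² = 87.24/(1424·0.9²) = 0.0756.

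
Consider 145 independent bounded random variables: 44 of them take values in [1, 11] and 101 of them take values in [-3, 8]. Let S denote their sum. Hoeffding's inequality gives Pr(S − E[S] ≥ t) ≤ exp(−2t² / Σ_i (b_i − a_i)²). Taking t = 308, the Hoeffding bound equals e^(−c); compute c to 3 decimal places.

Σ(b_i − a_i)² = 44·10² + 101·11² = 16621.
c = 2t² / 16621 = 2·308² / 16621 = 11.4150.

11.415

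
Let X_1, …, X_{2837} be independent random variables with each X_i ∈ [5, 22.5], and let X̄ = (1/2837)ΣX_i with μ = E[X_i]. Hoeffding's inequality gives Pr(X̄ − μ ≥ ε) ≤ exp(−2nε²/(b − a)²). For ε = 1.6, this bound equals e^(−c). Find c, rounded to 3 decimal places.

c = 2nε²/(b − a)² = 2·2837·1.6² / 17.5² = 47.4300.

47.430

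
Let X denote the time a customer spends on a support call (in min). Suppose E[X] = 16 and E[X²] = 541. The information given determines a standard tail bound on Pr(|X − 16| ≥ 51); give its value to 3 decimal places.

0.110

The first two moments determine the variance, so Chebyshev's inequality is the sharpest standard bound available.
Var(X) = E[X²] − (E[X])² = 541 − 256 = 285.
Chebyshev's inequality: Pr(|X − μ| ≥ t) ≤ Var(X)/t² = 285/2601 = 0.1096.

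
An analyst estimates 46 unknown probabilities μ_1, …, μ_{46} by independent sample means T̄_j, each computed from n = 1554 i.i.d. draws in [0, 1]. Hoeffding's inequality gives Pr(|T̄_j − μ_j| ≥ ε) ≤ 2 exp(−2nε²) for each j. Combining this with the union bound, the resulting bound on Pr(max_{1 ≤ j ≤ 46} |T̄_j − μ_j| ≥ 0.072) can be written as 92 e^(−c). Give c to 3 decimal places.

16.112

Union bound over the 46 events: Pr(max_{1 ≤ j ≤ 46} |T̄_j − μ_j| ≥ 0.072) ≤ 46·2·exp(−2nε²) = 92 exp(−2·1554·0.072²).
So c = 2·1554·0.072² = 16.1119.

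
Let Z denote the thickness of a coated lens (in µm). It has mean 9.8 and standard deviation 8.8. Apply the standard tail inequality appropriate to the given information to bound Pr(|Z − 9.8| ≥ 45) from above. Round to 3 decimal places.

Mean and variance are known, so Chebyshev's inequality applies.
Chebyshev: Pr(|Z − μ| ≥ t) ≤ Var(Z)/t².
Var(Z) = σ² = 8.8² = 77.44.
Bound = 77.44 / 2025 = 0.0382.

0.038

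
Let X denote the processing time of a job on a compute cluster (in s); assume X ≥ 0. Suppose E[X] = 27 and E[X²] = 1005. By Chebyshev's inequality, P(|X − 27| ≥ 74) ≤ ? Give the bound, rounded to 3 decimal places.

0.050

Var(X) = E[X²] − (E[X])² = 1005 − 729 = 276.
Chebyshev's inequality: P(|X − μ| ≥ t) ≤ Var(X)/t² = 276/5476 = 0.0504.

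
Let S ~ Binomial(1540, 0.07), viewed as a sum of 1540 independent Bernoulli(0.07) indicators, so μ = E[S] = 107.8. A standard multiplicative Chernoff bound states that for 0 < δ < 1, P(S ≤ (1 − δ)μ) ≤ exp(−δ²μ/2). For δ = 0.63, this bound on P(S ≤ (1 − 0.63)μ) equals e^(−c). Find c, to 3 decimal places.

21.393

c = δ²μ/2 = 0.63²·107.8/2 = 21.3929.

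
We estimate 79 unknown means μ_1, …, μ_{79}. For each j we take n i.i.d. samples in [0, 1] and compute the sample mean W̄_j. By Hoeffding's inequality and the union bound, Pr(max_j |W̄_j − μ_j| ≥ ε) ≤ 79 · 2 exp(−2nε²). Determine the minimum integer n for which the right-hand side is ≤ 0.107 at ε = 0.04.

Need 2·79·exp(−2nε²) ≤ 0.107, i.e. exp(−2nε²) ≤ 0.107/158.
So 2nε² ≥ ln(158/0.107) = 7.297521.
Hence n ≥ 7.297521/(2·0.04²) = 2280.475.
The smallest integer n is 2281.

2281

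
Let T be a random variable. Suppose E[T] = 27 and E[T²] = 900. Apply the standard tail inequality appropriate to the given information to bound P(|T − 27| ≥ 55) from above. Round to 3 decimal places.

0.057

The first two moments determine the variance, so Chebyshev's inequality is the sharpest standard bound available.
Var(T) = E[T²] − (E[T])² = 900 − 729 = 171.
Chebyshev's inequality: P(|T − μ| ≥ t) ≤ Var(T)/t² = 171/3025 = 0.0565.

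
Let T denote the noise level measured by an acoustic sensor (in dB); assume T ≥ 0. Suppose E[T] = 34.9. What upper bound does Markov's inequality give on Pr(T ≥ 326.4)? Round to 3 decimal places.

0.107

Markov's inequality: for a non-negative random variable, Pr(T ≥ a) ≤ E[T]/a.
Here E[T] = 34.9 and a = 326.4, so the bound is 34.9/326.4 = 0.1069.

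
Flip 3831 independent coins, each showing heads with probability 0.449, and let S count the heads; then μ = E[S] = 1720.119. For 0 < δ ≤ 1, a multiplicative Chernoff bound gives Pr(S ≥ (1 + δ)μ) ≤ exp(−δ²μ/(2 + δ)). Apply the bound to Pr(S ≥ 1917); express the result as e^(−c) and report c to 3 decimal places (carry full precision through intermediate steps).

Write 1917 = (1 + δ)μ, so δ = 1917/1720.119 − 1 = 0.1144578…
Then the exponent is δ²μ/(2 + δ) = (1917 − μ)² / (μ·(2 + δ)) = 10.657371.

10.657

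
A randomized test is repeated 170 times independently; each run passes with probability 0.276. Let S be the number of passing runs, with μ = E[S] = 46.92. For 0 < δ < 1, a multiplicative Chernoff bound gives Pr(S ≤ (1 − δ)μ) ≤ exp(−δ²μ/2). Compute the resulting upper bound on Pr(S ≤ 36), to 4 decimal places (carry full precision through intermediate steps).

Write 36 = (1 − δ)μ, so δ = 1 − 36/46.92 = 0.2327366…
Then the exponent is δ²μ/2 = (μ − 36)²/(2μ) = 1.270742.
Bound = exp(−1.270742) = 0.28062.

0.2806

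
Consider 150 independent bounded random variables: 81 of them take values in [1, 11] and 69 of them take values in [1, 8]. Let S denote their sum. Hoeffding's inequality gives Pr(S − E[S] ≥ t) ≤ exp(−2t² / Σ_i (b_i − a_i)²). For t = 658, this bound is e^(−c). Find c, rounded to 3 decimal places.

75.423

Σ(b_i − a_i)² = 81·10² + 69·7² = 11481.
c = 2t² / 11481 = 2·658² / 11481 = 75.4227.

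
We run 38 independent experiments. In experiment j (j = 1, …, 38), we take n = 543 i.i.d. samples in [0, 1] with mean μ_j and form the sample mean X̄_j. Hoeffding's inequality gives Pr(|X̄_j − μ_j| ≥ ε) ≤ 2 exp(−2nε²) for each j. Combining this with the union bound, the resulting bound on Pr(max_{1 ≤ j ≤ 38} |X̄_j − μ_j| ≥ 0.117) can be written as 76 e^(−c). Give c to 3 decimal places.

14.866

Union bound over the 38 events: Pr(max_{1 ≤ j ≤ 38} |X̄_j − μ_j| ≥ 0.117) ≤ 38·2·exp(−2nε²) = 76 exp(−2·543·0.117²).
So c = 2·543·0.117² = 14.8663.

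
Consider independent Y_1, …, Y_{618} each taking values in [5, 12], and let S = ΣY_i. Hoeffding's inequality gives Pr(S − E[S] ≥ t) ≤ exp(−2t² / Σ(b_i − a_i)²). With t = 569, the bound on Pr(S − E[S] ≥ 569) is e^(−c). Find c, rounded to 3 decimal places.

21.383

Σ(b_i − a_i)² = 618·(7)² = 30282.
c = 2t²/30282 = 2·569²/30282 = 21.3831.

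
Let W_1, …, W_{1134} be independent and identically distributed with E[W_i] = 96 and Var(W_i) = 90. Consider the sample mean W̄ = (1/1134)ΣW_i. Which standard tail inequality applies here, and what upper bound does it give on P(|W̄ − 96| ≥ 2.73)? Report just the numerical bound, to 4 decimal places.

With mean and variance of each term known, Chebyshev's inequality bounds the deviation of the sum (or sample mean).
Var(W̄) = Var(W_i)/n = 90/1134 = 0.079365.
Chebyshev: P(|W̄ − 96| ≥ 2.73) ≤ Var(W̄)/(2.73)² = 90/(1134·2.73²) = 0.0106.

0.0106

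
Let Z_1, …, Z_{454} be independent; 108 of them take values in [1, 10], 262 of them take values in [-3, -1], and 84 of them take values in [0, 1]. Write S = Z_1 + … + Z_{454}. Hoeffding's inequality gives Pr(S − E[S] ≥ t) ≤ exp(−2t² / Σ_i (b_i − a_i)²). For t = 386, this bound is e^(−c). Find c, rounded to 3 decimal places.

30.161

Σ(b_i − a_i)² = 108·9² + 262·2² + 84·1² = 9880.
c = 2t² / 9880 = 2·386² / 9880 = 30.1611.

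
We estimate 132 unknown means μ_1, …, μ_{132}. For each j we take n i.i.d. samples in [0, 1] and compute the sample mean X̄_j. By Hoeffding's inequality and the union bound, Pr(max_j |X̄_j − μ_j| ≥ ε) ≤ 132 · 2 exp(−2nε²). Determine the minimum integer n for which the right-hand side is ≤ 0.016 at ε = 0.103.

458

Need 2·132·exp(−2nε²) ≤ 0.016, i.e. exp(−2nε²) ≤ 0.016/264.
So 2nε² ≥ ln(264/0.016) = 9.711116.
Hence n ≥ 9.711116/(2·0.103²) = 457.683.
The smallest integer n is 458.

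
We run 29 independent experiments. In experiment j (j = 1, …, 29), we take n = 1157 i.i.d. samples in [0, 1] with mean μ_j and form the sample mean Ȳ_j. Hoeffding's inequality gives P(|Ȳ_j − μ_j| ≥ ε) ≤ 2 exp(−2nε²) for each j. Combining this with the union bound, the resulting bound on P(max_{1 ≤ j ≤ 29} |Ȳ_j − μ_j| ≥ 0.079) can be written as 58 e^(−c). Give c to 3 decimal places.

14.442

Union bound over the 29 events: P(max_{1 ≤ j ≤ 29} |Ȳ_j − μ_j| ≥ 0.079) ≤ 29·2·exp(−2nε²) = 58 exp(−2·1157·0.079²).
So c = 2·1157·0.079² = 14.4417.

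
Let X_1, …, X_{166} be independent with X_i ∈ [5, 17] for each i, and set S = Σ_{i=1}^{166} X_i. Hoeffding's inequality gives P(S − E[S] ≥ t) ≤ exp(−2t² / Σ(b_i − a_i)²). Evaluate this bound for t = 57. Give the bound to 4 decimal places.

0.7620

Σ(b_i − a_i)² = 166·(12)² = 23904.
Exponent = 2·57²/23904 = 0.2718.
Bound = exp(−0.2718) = 0.76198.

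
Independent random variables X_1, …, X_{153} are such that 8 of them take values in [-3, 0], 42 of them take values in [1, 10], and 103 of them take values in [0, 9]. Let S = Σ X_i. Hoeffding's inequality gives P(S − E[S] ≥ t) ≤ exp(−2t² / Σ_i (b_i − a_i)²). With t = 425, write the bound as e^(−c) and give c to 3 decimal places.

30.570

Σ(b_i − a_i)² = 8·3² + 42·9² + 103·9² = 11817.
c = 2t² / 11817 = 2·425² / 11817 = 30.5704.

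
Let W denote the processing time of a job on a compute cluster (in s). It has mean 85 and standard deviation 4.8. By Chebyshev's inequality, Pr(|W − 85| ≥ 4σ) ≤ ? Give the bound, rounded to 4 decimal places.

0.0625

Chebyshev: Pr(|W − μ| ≥ t) ≤ Var(W)/t².
Var(W) = σ² = 4.8² = 23.04.
t = 4·4.8 = 19.2.
Bound = 23.04 / 368.64 = 0.0625.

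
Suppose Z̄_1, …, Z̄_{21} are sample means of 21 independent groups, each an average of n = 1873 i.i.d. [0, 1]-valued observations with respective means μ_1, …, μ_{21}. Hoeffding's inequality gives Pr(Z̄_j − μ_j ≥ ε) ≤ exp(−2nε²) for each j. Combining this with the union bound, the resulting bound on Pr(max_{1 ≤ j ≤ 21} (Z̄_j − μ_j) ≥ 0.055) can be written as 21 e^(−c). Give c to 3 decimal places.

11.332

Union bound over the 21 events: Pr(max_{1 ≤ j ≤ 21} (Z̄_j − μ_j) ≥ 0.055) ≤ 21·exp(−2nε²) = 21 exp(−2·1873·0.055²).
So c = 2·1873·0.055² = 11.3316.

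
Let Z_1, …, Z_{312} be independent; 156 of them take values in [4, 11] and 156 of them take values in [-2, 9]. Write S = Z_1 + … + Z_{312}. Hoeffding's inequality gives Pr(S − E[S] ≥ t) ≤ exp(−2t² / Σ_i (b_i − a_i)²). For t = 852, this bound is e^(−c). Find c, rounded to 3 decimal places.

54.744

Σ(b_i − a_i)² = 156·7² + 156·11² = 26520.
c = 2t² / 26520 = 2·852² / 26520 = 54.7439.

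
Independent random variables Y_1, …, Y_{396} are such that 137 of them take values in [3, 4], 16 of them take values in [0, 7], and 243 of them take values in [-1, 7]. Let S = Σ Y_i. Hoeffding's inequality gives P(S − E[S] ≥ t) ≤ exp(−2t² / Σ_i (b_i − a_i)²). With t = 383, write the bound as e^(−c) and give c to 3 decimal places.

Σ(b_i − a_i)² = 137·1² + 16·7² + 243·8² = 16473.
c = 2t² / 16473 = 2·383² / 16473 = 17.8096.

17.810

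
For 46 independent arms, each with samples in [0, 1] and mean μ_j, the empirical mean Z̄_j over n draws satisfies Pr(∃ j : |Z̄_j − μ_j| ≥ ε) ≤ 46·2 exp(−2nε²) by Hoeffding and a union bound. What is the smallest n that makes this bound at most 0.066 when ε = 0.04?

Need 2·46·exp(−2nε²) ≤ 0.066, i.e. exp(−2nε²) ≤ 0.066/92.
So 2nε² ≥ ln(92/0.066) = 7.239889.
Hence n ≥ 7.239889/(2·0.04²) = 2262.465.
The smallest integer n is 2263.

2263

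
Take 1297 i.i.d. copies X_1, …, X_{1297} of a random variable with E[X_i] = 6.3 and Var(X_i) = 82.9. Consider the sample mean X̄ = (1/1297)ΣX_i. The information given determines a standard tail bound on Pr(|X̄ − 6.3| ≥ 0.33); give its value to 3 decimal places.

With mean and variance of each term known, Chebyshev's inequality bounds the deviation of the sum (or sample mean).
Var(X̄) = Var(X_i)/n = 82.9/1297 = 0.063917.
Chebyshev: Pr(|X̄ − 6.3| ≥ 0.33) ≤ Var(X̄)/(0.33)² = 82.9/(1297·0.33²) = 0.5869.

0.587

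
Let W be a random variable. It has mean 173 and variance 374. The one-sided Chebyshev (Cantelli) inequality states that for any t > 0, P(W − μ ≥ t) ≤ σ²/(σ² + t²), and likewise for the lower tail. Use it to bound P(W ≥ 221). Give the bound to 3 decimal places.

0.140

Here σ² = 374 and t = 48, so σ² + t² = 2678.
Cantelli's bound: 374/2678 = 0.1397.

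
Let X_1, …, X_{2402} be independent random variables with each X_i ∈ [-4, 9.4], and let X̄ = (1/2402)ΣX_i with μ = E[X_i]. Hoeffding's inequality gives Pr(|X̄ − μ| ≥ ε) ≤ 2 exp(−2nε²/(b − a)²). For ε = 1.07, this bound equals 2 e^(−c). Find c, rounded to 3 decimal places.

c = 2nε²/(b − a)² = 2·2402·1.07² / 13.4² = 30.6310.

30.631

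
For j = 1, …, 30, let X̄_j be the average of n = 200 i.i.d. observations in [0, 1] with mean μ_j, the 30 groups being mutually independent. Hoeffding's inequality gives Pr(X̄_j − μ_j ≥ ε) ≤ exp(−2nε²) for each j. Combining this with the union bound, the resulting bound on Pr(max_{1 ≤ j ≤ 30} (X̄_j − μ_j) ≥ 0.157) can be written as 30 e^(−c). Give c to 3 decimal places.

Union bound over the 30 events: Pr(max_{1 ≤ j ≤ 30} (X̄_j − μ_j) ≥ 0.157) ≤ 30·exp(−2nε²) = 30 exp(−2·200·0.157²).
So c = 2·200·0.157² = 9.8596.

9.860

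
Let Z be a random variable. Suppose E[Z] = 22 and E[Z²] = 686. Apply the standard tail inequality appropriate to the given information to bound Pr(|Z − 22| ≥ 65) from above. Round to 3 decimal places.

The first two moments determine the variance, so Chebyshev's inequality is the sharpest standard bound available.
Var(Z) = E[Z²] − (E[Z])² = 686 − 484 = 202.
Chebyshev's inequality: Pr(|Z − μ| ≥ t) ≤ Var(Z)/t² = 202/4225 = 0.0478.

0.048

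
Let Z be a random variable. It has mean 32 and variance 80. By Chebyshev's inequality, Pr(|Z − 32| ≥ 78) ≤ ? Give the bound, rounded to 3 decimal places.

Chebyshev: Pr(|Z − μ| ≥ t) ≤ Var(Z)/t².
Bound = 80 / 6084 = 0.0131.

0.013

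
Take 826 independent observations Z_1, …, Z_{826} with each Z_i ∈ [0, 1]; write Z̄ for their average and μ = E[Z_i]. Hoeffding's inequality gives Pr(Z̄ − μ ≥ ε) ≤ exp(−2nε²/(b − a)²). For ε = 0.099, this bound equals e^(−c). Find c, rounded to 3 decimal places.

16.191

c = 2nε²/(b − a)² = 2·826·0.099² / 1² = 16.1913.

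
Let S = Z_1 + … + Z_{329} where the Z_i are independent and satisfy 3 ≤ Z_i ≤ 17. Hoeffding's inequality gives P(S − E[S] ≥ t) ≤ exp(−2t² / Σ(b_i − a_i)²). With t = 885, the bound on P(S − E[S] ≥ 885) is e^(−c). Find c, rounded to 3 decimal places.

Σ(b_i − a_i)² = 329·(14)² = 64484.
c = 2t²/64484 = 2·885²/64484 = 24.2921.

24.292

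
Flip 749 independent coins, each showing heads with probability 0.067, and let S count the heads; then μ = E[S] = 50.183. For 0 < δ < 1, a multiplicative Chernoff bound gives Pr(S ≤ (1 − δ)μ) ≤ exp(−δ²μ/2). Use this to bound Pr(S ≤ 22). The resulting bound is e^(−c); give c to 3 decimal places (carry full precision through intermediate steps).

Write 22 = (1 − δ)μ, so δ = 1 − 22/50.183 = 0.5616045…
Then the exponent is δ²μ/2 = (μ − 22)²/(2μ) = 7.913850.

7.914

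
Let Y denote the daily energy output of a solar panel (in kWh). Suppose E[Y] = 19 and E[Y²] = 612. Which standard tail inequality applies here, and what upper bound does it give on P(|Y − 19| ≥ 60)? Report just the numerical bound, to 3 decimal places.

The first two moments determine the variance, so Chebyshev's inequality is the sharpest standard bound available.
Var(Y) = E[Y²] − (E[Y])² = 612 − 361 = 251.
Chebyshev's inequality: P(|Y − μ| ≥ t) ≤ Var(Y)/t² = 251/3600 = 0.0697.

0.070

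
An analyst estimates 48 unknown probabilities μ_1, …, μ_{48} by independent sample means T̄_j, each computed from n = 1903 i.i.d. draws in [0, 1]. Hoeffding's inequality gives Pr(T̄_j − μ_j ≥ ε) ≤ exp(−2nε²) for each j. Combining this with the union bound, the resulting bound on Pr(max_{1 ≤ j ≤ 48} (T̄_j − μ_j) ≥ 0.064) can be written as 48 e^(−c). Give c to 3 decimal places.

15.589

Union bound over the 48 events: Pr(max_{1 ≤ j ≤ 48} (T̄_j − μ_j) ≥ 0.064) ≤ 48·exp(−2nε²) = 48 exp(−2·1903·0.064²).
So c = 2·1903·0.064² = 15.5894.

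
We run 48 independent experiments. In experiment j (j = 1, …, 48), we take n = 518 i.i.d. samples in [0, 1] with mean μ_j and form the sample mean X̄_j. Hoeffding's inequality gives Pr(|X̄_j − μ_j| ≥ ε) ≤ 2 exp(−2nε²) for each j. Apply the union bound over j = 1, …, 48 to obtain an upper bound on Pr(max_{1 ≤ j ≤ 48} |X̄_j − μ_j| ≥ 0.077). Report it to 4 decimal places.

Per-experiment Hoeffding bound: 2·exp(−2·518·0.077²) = 2·exp(−6.14244) = 0.0042993.
Union bound over 48 events: 48·0.0042993 = 0.20637.

0.2064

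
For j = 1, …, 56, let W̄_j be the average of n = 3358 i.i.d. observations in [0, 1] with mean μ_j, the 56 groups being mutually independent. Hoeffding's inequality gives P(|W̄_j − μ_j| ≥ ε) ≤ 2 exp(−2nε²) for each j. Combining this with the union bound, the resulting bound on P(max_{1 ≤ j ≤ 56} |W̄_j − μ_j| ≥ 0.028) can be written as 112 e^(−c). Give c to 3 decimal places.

Union bound over the 56 events: P(max_{1 ≤ j ≤ 56} |W̄_j − μ_j| ≥ 0.028) ≤ 56·2·exp(−2nε²) = 112 exp(−2·3358·0.028²).
So c = 2·3358·0.028² = 5.2653.

5.265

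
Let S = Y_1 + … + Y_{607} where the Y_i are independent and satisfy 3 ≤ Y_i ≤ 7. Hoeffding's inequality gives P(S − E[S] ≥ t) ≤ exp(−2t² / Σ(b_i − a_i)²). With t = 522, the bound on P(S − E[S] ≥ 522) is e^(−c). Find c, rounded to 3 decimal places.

56.113

Σ(b_i − a_i)² = 607·(4)² = 9712.
c = 2t²/9712 = 2·522²/9712 = 56.1129.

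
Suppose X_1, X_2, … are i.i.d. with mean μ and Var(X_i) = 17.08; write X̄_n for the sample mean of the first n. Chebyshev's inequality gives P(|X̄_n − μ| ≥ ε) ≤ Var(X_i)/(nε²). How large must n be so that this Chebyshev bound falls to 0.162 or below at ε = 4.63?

Require 17.08/(n·4.63²) ≤ 0.162, i.e. n ≥ 17.08/(0.162·4.63²) = 4.918.
The smallest integer n is 5.

5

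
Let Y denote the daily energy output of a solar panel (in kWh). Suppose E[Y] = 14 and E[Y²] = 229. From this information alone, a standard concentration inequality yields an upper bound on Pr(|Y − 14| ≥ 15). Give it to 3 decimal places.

0.147

The first two moments determine the variance, so Chebyshev's inequality is the sharpest standard bound available.
Var(Y) = E[Y²] − (E[Y])² = 229 − 196 = 33.
Chebyshev's inequality: Pr(|Y − μ| ≥ t) ≤ Var(Y)/t² = 33/225 = 0.1467.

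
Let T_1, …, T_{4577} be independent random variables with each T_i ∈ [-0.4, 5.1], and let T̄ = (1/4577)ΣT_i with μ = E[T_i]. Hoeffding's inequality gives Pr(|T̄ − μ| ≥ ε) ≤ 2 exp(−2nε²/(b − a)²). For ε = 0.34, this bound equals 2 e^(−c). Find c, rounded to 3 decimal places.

c = 2nε²/(b − a)² = 2·4577·0.34² / 5.5² = 34.9819.

34.982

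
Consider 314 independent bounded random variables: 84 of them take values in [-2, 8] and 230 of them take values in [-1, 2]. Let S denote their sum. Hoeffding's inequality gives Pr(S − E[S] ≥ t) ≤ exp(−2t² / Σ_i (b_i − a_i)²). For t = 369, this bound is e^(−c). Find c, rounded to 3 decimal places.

26.010

Σ(b_i − a_i)² = 84·10² + 230·3² = 10470.
c = 2t² / 10470 = 2·369² / 10470 = 26.0097.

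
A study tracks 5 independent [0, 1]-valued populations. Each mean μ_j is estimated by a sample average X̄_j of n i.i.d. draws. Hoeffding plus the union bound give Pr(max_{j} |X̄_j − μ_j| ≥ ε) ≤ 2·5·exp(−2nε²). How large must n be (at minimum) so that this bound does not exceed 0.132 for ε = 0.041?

Need 2·5·exp(−2nε²) ≤ 0.132, i.e. exp(−2nε²) ≤ 0.132/10.
So 2nε² ≥ ln(10/0.132) = 4.327538.
Hence n ≥ 4.327538/(2·0.041²) = 1287.192.
The smallest integer n is 1288.

1288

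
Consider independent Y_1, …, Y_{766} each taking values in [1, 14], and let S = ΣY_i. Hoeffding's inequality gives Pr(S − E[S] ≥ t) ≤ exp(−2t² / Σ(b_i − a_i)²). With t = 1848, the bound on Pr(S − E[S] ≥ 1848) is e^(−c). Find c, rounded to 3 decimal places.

52.762

Σ(b_i − a_i)² = 766·(13)² = 129454.
c = 2t²/129454 = 2·1848²/129454 = 52.7617.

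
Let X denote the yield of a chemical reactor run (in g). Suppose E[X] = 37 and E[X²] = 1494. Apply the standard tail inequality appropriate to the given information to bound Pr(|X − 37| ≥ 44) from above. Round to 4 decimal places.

0.0646

The first two moments determine the variance, so Chebyshev's inequality is the sharpest standard bound available.
Var(X) = E[X²] − (E[X])² = 1494 − 1369 = 125.
Chebyshev's inequality: Pr(|X − μ| ≥ t) ≤ Var(X)/t² = 125/1936 = 0.0646.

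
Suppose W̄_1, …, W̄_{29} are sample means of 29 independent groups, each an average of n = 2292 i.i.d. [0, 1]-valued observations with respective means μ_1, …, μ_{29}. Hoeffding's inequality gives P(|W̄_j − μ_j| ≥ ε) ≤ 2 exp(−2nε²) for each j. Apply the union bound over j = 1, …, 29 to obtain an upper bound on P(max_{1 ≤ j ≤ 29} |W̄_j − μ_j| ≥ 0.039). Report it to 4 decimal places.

0.0544

Per-experiment Hoeffding bound: 2·exp(−2·2292·0.039²) = 2·exp(−6.97226) = 0.0018751.
Union bound over 29 events: 29·0.0018751 = 0.05438.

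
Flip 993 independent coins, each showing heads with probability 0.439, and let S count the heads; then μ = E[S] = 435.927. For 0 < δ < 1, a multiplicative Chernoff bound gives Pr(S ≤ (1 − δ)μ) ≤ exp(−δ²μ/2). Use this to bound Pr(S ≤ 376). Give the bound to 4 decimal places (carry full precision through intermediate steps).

Write 376 = (1 − δ)μ, so δ = 1 − 376/435.927 = 0.1374703…
Then the exponent is δ²μ/2 = (μ − 376)²/(2μ) = 4.119090.
Bound = exp(−4.119090) = 0.01626.

0.0163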